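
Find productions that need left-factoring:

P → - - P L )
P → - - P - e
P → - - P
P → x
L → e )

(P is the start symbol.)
Left-factoring is needed when two productions for the same non-terminal
share a common prefix on the right-hand side.

Productions for P:
  P → - - P L )
  P → - - P - e
  P → - - P
  P → x

Found common prefix '- - P' in productions for P

Answer: Yes, P has productions with common prefix '- - P'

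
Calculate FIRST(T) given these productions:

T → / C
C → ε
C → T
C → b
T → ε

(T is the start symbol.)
From T → / C:
  - '/' is a terminal: add '/' and stop
From T → ε:
  - ε-production, so ε ∈ FIRST(T)

Collecting: FIRST(T) = { '/', ε }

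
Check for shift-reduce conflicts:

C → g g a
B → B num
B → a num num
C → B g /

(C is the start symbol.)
Augment with C' → C and build the canonical LR(0) collection (I0 = CLOSURE({[C' → . C]}), then GOTO on every symbol after a dot until no new states appear). It has 12 states:
  I0: { [B → . B num], [B → . a num num], [C → . B g /], [C → . g g a], [C' → . C] }  — shift
  I1: { [B → B . num], [C → B . g /] }  — shift
  I2: { [C' → C .] }  — accept
  I3: { [B → a . num num] }  — shift
  I4: { [C → g . g a] }  — shift
  I5: { [C → g g . a] }  — shift
  I6: { [C → g g a .] }  — reduce
  I7: { [B → a num . num] }  — shift
  I8: { [B → a num num .] }  — reduce
  I9: { [C → B g . /] }  — shift
  I10: { [B → B num .] }  — reduce
  I11: { [C → B g / .] }  — reduce

No state contains both a complete item and a shift item.

Answer: No shift-reduce conflicts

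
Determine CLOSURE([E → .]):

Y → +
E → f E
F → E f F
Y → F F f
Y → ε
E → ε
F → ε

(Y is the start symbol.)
{ [E → .] }

To compute CLOSURE, for each item [A → α.Bβ] where B is a non-terminal, add [B → .γ] for all productions B → γ; repeat for the newly added items until nothing changes.

Start with: [E → .]
The dot is at the end, so nothing is added.

CLOSURE = { [E → .] }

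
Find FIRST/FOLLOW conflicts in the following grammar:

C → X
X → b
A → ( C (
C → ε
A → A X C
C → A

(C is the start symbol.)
Yes. C → X with FOLLOW(C) on { 'b' }; C → A with FOLLOW(C) on { '(' }

A FIRST/FOLLOW conflict occurs when a non-terminal N has a nullable alternative N → β (β ⇒* ε) and another alternative N → α with FIRST(α) ∩ FOLLOW(N) ≠ ∅: on such a lookahead the parser cannot decide between expanding α and letting N vanish via β.

Nullable non-terminals: C.
FIRST sets used below: FIRST(X) = { 'b' }, FIRST(A) = { '(' }

C: nullable alternative(s) C → ε; FOLLOW(C) = { $, '(', 'b' }
  C → X: FIRST \ {ε} = { 'b' } — overlaps FOLLOW(C) on { 'b' }: CONFLICT
  C → ε: FIRST \ {ε} = { } — this is the only nullable alternative, skip
  C → A: FIRST \ {ε} = { '(' } — overlaps FOLLOW(C) on { '(' }: CONFLICT

A, X have no nullable alternative, so no FIRST/FOLLOW check is needed there.

So the grammar has 2 FIRST/FOLLOW conflicts (marked CONFLICT above).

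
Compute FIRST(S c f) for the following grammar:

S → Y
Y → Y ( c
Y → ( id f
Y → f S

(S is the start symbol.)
{ '(', 'f' }

FIRST sets of the non-terminals involved (from the grammar, by fixed-point iteration):
  FIRST(S) = { '(', 'f' }

To compute FIRST(S c f), process the symbols left to right:
Symbol S is a non-terminal. Add FIRST(S) \ {ε} = { '(', 'f' }
S is not nullable (ε ∉ FIRST(S)), so stop here.
FIRST(S c f) = { '(', 'f' }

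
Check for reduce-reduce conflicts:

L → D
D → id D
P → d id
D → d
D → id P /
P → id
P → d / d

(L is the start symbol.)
No reduce-reduce conflicts

Augment with L' → L and build the canonical LR(0) collection (I0 = CLOSURE({[L' → . L]}), then GOTO on every symbol after a dot until no new states appear). It has 13 states:
  I0: { [D → . d], [D → . id D], [D → . id P /], [L → . D], [L' → . L] }  — shift
  I1: { [L → D .] }  — reduce
  I2: { [L' → L .] }  — accept
  I3: { [D → d .] }  — reduce
  I4: { [D → . d], [D → . id D], [D → . id P /], [D → id . D], [D → id . P /], [P → . d / d], [P → . d id], [P → . id] }  — shift
  I5: { [D → id D .] }  — reduce
  I6: { [D → id P . /] }  — shift
  I7: { [D → d .], [P → d . / d], [P → d . id] }  — shift, reduce
  I8: { [D → . d], [D → . id D], [D → . id P /], [D → id . D], [D → id . P /], [P → . d / d], [P → . d id], [P → . id], [P → id .] }  — shift, reduce
  I9: { [P → d / . d] }  — shift
  I10: { [P → d id .] }  — reduce
  I11: { [P → d / d .] }  — reduce
  I12: { [D → id P / .] }  — reduce

No state contains more than one complete item.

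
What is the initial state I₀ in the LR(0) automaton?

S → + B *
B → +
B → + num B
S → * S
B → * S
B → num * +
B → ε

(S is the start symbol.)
{ [S → . * S], [S → . + B *], [S' → . S] }

First, augment the grammar with S' → S
I₀ = CLOSURE({ [S' → . S] }):
  [S' → . S] has the dot before S: add [S → . + B *], [S → . * S]
No further items can be added.

I₀ = { [S → . * S], [S → . + B *], [S' → . S] }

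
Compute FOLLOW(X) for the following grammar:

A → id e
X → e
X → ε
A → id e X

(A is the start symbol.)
In A → id e X: X is at the end, add FOLLOW(A)

The FOLLOW sets referred to above (computed the same way, to a fixed point):
  FOLLOW(A) = { $ }

Taking the union: FOLLOW(X) = { $ }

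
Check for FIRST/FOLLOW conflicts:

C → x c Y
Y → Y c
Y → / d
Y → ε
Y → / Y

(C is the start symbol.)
A FIRST/FOLLOW conflict occurs when a non-terminal N has a nullable alternative N → β (β ⇒* ε) and another alternative N → α with FIRST(α) ∩ FOLLOW(N) ≠ ∅: on such a lookahead the parser cannot decide between expanding α and letting N vanish via β.

Nullable non-terminals: Y.
FIRST sets used below: FIRST(Y) = { '/', 'c', ε }

Y: nullable alternative(s) Y → ε; FOLLOW(Y) = { $, 'c' }
  Y → Y c: FIRST \ {ε} = { '/', 'c' } — overlaps FOLLOW(Y) on { 'c' }: CONFLICT
  Y → / d: FIRST \ {ε} = { '/' } — disjoint from FOLLOW(Y)
  Y → ε: FIRST \ {ε} = { } — this is the only nullable alternative, skip
  Y → / Y: FIRST \ {ε} = { '/' } — disjoint from FOLLOW(Y)

C has no nullable alternative, so no FIRST/FOLLOW check is needed there.

So the grammar has 1 FIRST/FOLLOW conflict (marked CONFLICT above).

Answer: Yes. Y → Y c with FOLLOW(Y) on { 'c' }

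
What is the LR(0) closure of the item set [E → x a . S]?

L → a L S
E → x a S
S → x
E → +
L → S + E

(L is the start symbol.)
To compute CLOSURE, for each item [A → α.Bβ] where B is a non-terminal, add [B → .γ] for all productions B → γ; repeat for the newly added items until nothing changes.

Start with: [E → x a . S]
  [E → x a . S] has the dot before S: add [S → . x]
No further items can be added.

CLOSURE = { [E → x a . S], [S → . x] }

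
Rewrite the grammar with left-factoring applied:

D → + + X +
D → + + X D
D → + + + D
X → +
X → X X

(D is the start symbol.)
Left-factoring transforms A → αβ₁ | αβ₂ into A → αA' and A' → β₁ | β₂
(α is the longest common prefix among the alternatives). Repeat until
no nonterminal has two alternatives with a common prefix.

Round 1: D has alternatives sharing prefix '+ +'. Introduce D': D → + + D'
  Add: D' → X +
  Add: D' → X D
  Add: D' → + D

Round 2: D' has alternatives sharing prefix 'X'. Introduce D'': D' → X D''
  Add: D'' → +
  Add: D'' → D

No remaining common prefixes — done.

Resulting grammar:
D → + + D'
D' → X D''
D'' → +
D'' → D
D' → + D
X → +
X → X X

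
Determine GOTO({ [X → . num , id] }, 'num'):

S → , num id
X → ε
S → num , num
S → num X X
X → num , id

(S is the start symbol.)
{ [X → num . , id] }

GOTO(I, 'num') = CLOSURE({ [A → αX.β] : [A → α.Xβ] ∈ I, X = 'num' })

Items with dot before 'num', with the dot advanced:
  [X → . num , id] → [X → num . , id]
Closure adds nothing (no advanced item has the dot before a non-terminal).

GOTO = { [X → num . , id] }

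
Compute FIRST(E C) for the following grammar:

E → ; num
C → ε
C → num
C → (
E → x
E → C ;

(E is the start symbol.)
{ '(', ';', 'num', 'x' }

FIRST sets of the non-terminals involved (from the grammar, by fixed-point iteration):
  FIRST(E) = { '(', ';', 'num', 'x' }

To compute FIRST(E C), process the symbols left to right:
Symbol E is a non-terminal. Add FIRST(E) \ {ε} = { '(', ';', 'num', 'x' }
E is not nullable (ε ∉ FIRST(E)), so stop here.
FIRST(E C) = { '(', ';', 'num', 'x' }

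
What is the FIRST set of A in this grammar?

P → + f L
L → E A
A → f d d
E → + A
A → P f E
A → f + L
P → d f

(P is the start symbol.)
To compute FIRST(A), examine every production with A on the left-hand side, reading each right-hand side left to right until a non-nullable symbol is reached.

FIRST sets of the other non-terminals involved (by the same procedure, iterated to a fixed point):
  FIRST(P) = { '+', 'd' }

From A → f d d:
  - f is a terminal: add 'f' and stop
From A → P f E:
  - P is a non-terminal: add FIRST(P) \ {ε} = { '+', 'd' }
    P is not nullable, so stop
From A → f + L:
  - f is a terminal: add 'f' and stop

Collecting: FIRST(A) = { '+', 'd', 'f' }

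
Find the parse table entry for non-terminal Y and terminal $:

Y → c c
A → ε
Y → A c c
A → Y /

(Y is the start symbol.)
To find M[Y, $], we find productions for Y where $ is in the predict set (PREDICT(N → α) = (FIRST(α) \ {ε}) ∪ (FOLLOW(N) if α ⇒* ε)).

Relevant sets:
  FIRST(A) = { 'c', ε }

Y → c c: PREDICT = { 'c' }
Y → A c c: PREDICT = { 'c' }

M[Y, $] is empty (no production applies)

Answer: Empty (error entry)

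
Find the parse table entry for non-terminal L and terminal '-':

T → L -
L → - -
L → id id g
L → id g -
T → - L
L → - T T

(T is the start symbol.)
L → - -, L → - T T

To find M[L, '-'], we find productions for L where '-' is in the predict set (PREDICT(N → α) = (FIRST(α) \ {ε}) ∪ (FOLLOW(N) if α ⇒* ε)).

L → - -: PREDICT = { '-' }
  '-' is in predict set, so this production goes in M[L, '-']
L → id id g: PREDICT = { 'id' }
L → id g -: PREDICT = { 'id' }
L → - T T: PREDICT = { '-' }
  '-' is in predict set, so this production goes in M[L, '-']

M[L, '-'] = L → - -, L → - T T  (a multiply-defined cell — the grammar is not LL(1))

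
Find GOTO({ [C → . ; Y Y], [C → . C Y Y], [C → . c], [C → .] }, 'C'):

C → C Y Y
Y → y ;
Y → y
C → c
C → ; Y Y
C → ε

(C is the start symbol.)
GOTO(I, 'C') = CLOSURE({ [A → αX.β] : [A → α.Xβ] ∈ I, X = 'C' })

Items with dot before 'C', with the dot advanced:
  [C → . C Y Y] → [C → C . Y Y]
Closure of the advanced items:
  [C → C . Y Y] has the dot before Y: add [Y → . y ;], [Y → . y]

GOTO = { [C → C . Y Y], [Y → . y ;], [Y → . y] }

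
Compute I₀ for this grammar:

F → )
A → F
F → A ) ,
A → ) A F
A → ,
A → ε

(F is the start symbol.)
First, augment the grammar with F' → F
I₀ = CLOSURE({ [F' → . F] }):
  [F' → . F] has the dot before F: add [F → . )], [F → . A ) ,]
  [F → . A ) ,] has the dot before A: add [A → . F], [A → . ) A F], [A → . ,], [A → .]
No further items can be added.

I₀ = { [A → . ) A F], [A → . ,], [A → . F], [A → .], [F → . )], [F → . A ) ,], [F' → . F] }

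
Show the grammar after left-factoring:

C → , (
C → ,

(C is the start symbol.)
Left-factoring transforms A → αβ₁ | αβ₂ into A → αA' and A' → β₁ | β₂
(α is the longest common prefix among the alternatives). Repeat until
no nonterminal has two alternatives with a common prefix.

Round 1: C has alternatives sharing prefix ','. Introduce C': C → , C'
  Add: C' → (
  Add: C' → ε

No remaining common prefixes — done.

Resulting grammar:
C → , C'
C' → (
C' → ε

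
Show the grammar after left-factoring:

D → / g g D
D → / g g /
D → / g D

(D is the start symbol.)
D → / g D'
D' → g D''
D'' → D
D'' → /
D' → D

Left-factoring transforms A → αβ₁ | αβ₂ into A → αA' and A' → β₁ | β₂
(α is the longest common prefix among the alternatives). Repeat until
no nonterminal has two alternatives with a common prefix.

Round 1: D has alternatives sharing prefix '/ g'. Introduce D': D → / g D'
  Add: D' → g D
  Add: D' → g /
  Add: D' → D

Round 2: D' has alternatives sharing prefix 'g'. Introduce D'': D' → g D''
  Add: D'' → D
  Add: D'' → /

No remaining common prefixes — done.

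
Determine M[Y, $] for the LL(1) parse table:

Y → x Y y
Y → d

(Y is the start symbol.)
Empty (error entry)

To find M[Y, $], we find productions for Y where $ is in the predict set (PREDICT(N → α) = (FIRST(α) \ {ε}) ∪ (FOLLOW(N) if α ⇒* ε)).

Y → x Y y: PREDICT = { 'x' }
Y → d: PREDICT = { 'd' }

M[Y, $] is empty (no production applies)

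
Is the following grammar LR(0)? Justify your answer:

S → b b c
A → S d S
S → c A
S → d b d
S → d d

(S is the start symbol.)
A grammar is LR(0) if no state in the canonical LR(0) collection has:
  - both a shift item (dot before a terminal) and a complete item (shift-reduce conflict), or
  - two or more complete items (reduce-reduce conflict; the accept item [S' → S .] counts as a complete item here).

Augment with S' → S and build the canonical LR(0) collection (I0 = CLOSURE({[S' → . S]}), then GOTO on every symbol after a dot until no new states appear). It has 14 states:
  I0: { [S → . b b c], [S → . c A], [S → . d b d], [S → . d d], [S' → . S] }  — shift
  I1: { [S' → S .] }  — accept
  I2: { [S → b . b c] }  — shift
  I3: { [A → . S d S], [S → . b b c], [S → . c A], [S → . d b d], [S → . d d], [S → c . A] }  — shift
  I4: { [S → d . b d], [S → d . d] }  — shift
  I5: { [S → d b . d] }  — shift
  I6: { [S → d d .] }  — reduce
  I7: { [S → d b d .] }  — reduce
  I8: { [S → c A .] }  — reduce
  I9: { [A → S . d S] }  — shift
  I10: { [A → S d . S], [S → . b b c], [S → . c A], [S → . d b d], [S → . d d] }  — shift
  I11: { [A → S d S .] }  — reduce
  I12: { [S → b b . c] }  — shift
  I13: { [S → b b c .] }  — reduce

Every state is either a pure shift/goto state or contains exactly one complete item and nothing to shift — no conflicts. The grammar is LR(0).

Answer: Yes, the grammar is LR(0)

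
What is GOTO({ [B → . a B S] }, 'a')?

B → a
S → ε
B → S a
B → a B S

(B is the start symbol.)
{ [B → . S a], [B → . a B S], [B → . a], [B → a . B S], [S → .] }

GOTO(I, 'a') = CLOSURE({ [A → αX.β] : [A → α.Xβ] ∈ I, X = 'a' })

Items with dot before 'a', with the dot advanced:
  [B → . a B S] → [B → a . B S]
Closure of the advanced items:
  [B → a . B S] has the dot before B: add [B → . a], [B → . S a], [B → . a B S]
  [B → . S a] has the dot before S: add [S → .]

GOTO = { [B → . S a], [B → . a B S], [B → . a], [B → a . B S], [S → .] }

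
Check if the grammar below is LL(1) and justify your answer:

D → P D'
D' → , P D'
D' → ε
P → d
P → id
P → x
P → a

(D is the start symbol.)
Yes, the grammar is LL(1).

Relevant sets:
  FOLLOW(D') = { $ }

For D':
  PREDICT(D' → ',' P D') = { ',' }
  PREDICT(D' → ε) = { $ }
For P:
  PREDICT(P → d) = { 'd' }
  PREDICT(P → id) = { 'id' }
  PREDICT(P → x) = { 'x' }
  PREDICT(P → a) = { 'a' }
D has a single production, so nothing to check there.

All predict sets are disjoint. The grammar IS LL(1).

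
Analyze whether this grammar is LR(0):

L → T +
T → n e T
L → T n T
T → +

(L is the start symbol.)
Augment with L' → L and build the canonical LR(0) collection (I0 = CLOSURE({[L' → . L]}), then GOTO on every symbol after a dot until no new states appear). It has 10 states:
  I0: { [L → . T +], [L → . T n T], [L' → . L], [T → . +], [T → . n e T] }  — shift
  I1: { [T → + .] }  — reduce
  I2: { [L' → L .] }  — accept
  I3: { [L → T . +], [L → T . n T] }  — shift
  I4: { [T → n . e T] }  — shift
  I5: { [T → . +], [T → . n e T], [T → n e . T] }  — shift
  I6: { [T → n e T .] }  — reduce
  I7: { [L → T + .] }  — reduce
  I8: { [L → T n . T], [T → . +], [T → . n e T] }  — shift
  I9: { [L → T n T .] }  — reduce

Every state is either a pure shift/goto state or contains exactly one complete item and nothing to shift — no conflicts. The grammar is LR(0).

Answer: Yes, the grammar is LR(0)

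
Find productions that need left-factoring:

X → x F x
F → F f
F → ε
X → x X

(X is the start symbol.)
Left-factoring is needed when two productions for the same non-terminal
share a common prefix on the right-hand side.

Productions for X:
  X → x F x
  X → x X
Productions for F:
  F → F f
  F → ε

Found common prefix 'x' in productions for X

Answer: Yes, X has productions with common prefix 'x'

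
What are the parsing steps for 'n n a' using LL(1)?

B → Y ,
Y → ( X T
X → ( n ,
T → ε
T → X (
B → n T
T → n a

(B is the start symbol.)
LL(1) parsing maintains a stack (initially the start symbol over $) and the input. At each step: if the stack top is a terminal, match it against the current input token; if it is a non-terminal N, replace it with the RHS of M[N, lookahead] (the unique production whose predict set contains the lookahead).

Stack is shown with the top on the left.

Stack  Input    Action
----------------------
B $    n n a $  output B → n T
n T $  n n a $  match 'n'
T $    n a $    output T → n a
n a $  n a $    match 'n'
a $    a $      match 'a'
$      $        accept

The string is accepted.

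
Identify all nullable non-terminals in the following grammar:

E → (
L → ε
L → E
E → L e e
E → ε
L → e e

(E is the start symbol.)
{ 'E', 'L' }

ε-productions: L → ε, E → ε
So L, E are immediately nullable.
Every non-terminal is now nullable.
Nullable = { 'E', 'L' }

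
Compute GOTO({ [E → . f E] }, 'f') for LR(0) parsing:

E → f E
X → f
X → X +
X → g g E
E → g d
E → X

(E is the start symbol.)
GOTO(I, 'f') = CLOSURE({ [A → αX.β] : [A → α.Xβ] ∈ I, X = 'f' })

Items with dot before 'f', with the dot advanced:
  [E → . f E] → [E → f . E]
Closure of the advanced items:
  [E → f . E] has the dot before E: add [E → . f E], [E → . g d], [E → . X]
  [E → . X] has the dot before X: add [X → . f], [X → . X +], [X → . g g E]

GOTO = { [E → . X], [E → . f E], [E → . g d], [E → f . E], [X → . X +], [X → . f], [X → . g g E] }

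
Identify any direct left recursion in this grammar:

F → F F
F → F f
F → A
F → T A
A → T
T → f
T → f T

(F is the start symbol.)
Yes, F is left-recursive

F → F F: LEFT RECURSIVE (starts with F)
F → F f: LEFT RECURSIVE (starts with F)
F → A: starts with A
F → T A: starts with T
A → T: starts with T
T → f: starts with f
T → f T: starts with f

The grammar has direct left recursion on: F.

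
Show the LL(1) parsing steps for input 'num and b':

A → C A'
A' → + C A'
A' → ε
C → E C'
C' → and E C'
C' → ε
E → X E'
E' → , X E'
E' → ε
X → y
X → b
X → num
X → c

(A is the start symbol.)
Stack is shown with the top on the left.

Stack           Input        Action
-----------------------------------
A $             num and b $  output A → C A'
C A' $          num and b $  output C → E C'
E C' A' $       num and b $  output E → X E'
X E' C' A' $    num and b $  output X → num
num E' C' A' $  num and b $  match 'num'
E' C' A' $      and b $      output E' → ε
C' A' $         and b $      output C' → and E C'
and E C' A' $   and b $      match 'and'
E C' A' $       b $          output E → X E'
X E' C' A' $    b $          output X → b
b E' C' A' $    b $          match 'b'
E' C' A' $      $            output E' → ε
C' A' $         $            output C' → ε
A' $            $            output A' → ε
$               $            accept

The string is accepted.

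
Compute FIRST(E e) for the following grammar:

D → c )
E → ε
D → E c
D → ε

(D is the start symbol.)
{ 'e' }

FIRST sets of the non-terminals involved (from the grammar, by fixed-point iteration):
  FIRST(E) = { ε }

To compute FIRST(E e), process the symbols left to right:
Symbol E is a non-terminal. Add FIRST(E) \ {ε} = { }
E is nullable (ε ∈ FIRST(E)), continue to the next symbol.
Symbol e is a terminal. Add 'e' and stop.
FIRST(E e) = { 'e' }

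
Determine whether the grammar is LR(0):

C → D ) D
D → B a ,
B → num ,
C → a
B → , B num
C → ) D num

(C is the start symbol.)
Yes, the grammar is LR(0)

A grammar is LR(0) if no state in the canonical LR(0) collection has:
  - both a shift item (dot before a terminal) and a complete item (shift-reduce conflict), or
  - two or more complete items (reduce-reduce conflict; the accept item [C' → C .] counts as a complete item here).

Augment with C' → C and build the canonical LR(0) collection (I0 = CLOSURE({[C' → . C]}), then GOTO on every symbol after a dot until no new states appear). It has 17 states:
  I0: { [B → . , B num], [B → . num ,], [C → . ) D num], [C → . D ) D], [C → . a], [C' → . C], [D → . B a ,] }  — shift
  I1: { [B → . , B num], [B → . num ,], [C → ) . D num], [D → . B a ,] }  — shift
  I2: { [B → , . B num], [B → . , B num], [B → . num ,] }  — shift
  I3: { [D → B . a ,] }  — shift
  I4: { [C' → C .] }  — accept
  I5: { [C → D . ) D] }  — shift
  I6: { [C → a .] }  — reduce
  I7: { [B → num . ,] }  — shift
  I8: { [B → num , .] }  — reduce
  I9: { [B → . , B num], [B → . num ,], [C → D ) . D], [D → . B a ,] }  — shift
  I10: { [C → D ) D .] }  — reduce
  I11: { [D → B a . ,] }  — shift
  I12: { [D → B a , .] }  — reduce
  I13: { [B → , B . num] }  — shift
  I14: { [B → , B num .] }  — reduce
  I15: { [C → ) D . num] }  — shift
  I16: { [C → ) D num .] }  — reduce

Every state is either a pure shift/goto state or contains exactly one complete item and nothing to shift — no conflicts. The grammar is LR(0).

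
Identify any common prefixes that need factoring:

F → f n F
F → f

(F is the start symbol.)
Yes, F has productions with common prefix 'f'

Left-factoring is needed when two productions for the same non-terminal
share a common prefix on the right-hand side.

Productions for F:
  F → f n F
  F → f

Found common prefix 'f' in productions for F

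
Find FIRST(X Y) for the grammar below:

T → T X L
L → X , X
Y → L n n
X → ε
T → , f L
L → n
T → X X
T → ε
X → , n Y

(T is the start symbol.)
FIRST sets of the non-terminals involved (from the grammar, by fixed-point iteration):
  FIRST(X) = { ',', ε }
  FIRST(Y) = { ',', 'n' }

To compute FIRST(X Y), process the symbols left to right:
Symbol X is a non-terminal. Add FIRST(X) \ {ε} = { ',' }
X is nullable (ε ∈ FIRST(X)), continue to the next symbol.
Symbol Y is a non-terminal. Add FIRST(Y) \ {ε} = { ',', 'n' }
Y is not nullable (ε ∉ FIRST(Y)), so stop here.
FIRST(X Y) = { ',', 'n' }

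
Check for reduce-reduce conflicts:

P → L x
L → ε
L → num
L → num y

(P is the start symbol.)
No reduce-reduce conflicts

Augment with P' → P and build the canonical LR(0) collection (I0 = CLOSURE({[P' → . P]}), then GOTO on every symbol after a dot until no new states appear). It has 6 states:
  I0: { [L → . num y], [L → . num], [L → .], [P → . L x], [P' → . P] }  — shift, reduce
  I1: { [P → L . x] }  — shift
  I2: { [P' → P .] }  — accept
  I3: { [L → num . y], [L → num .] }  — shift, reduce
  I4: { [L → num y .] }  — reduce
  I5: { [P → L x .] }  — reduce

No state contains more than one complete item.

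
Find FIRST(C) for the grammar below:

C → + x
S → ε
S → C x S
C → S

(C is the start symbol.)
{ '+', 'x', ε }

FIRST sets of the other non-terminals involved (by the same procedure, iterated to a fixed point):
  FIRST(S) = { '+', 'x', ε }

From C → + x:
  - '+' is a terminal: add '+' and stop
From C → S:
  - S is a non-terminal: add FIRST(S) \ {ε} = { '+', 'x' }
    S is nullable and nothing follows, so the whole right-hand side can vanish: ε ∈ FIRST(C)

Collecting: FIRST(C) = { '+', 'x', ε }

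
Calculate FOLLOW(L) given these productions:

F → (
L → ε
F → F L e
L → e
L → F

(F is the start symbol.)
{ 'e' }

To compute FOLLOW(L), find every occurrence of L on a right-hand side N → α L β: add FIRST(β) \ {ε}, and if β is empty or nullable also add FOLLOW(N). Iterate to a fixed point.

In F → F L e: L is followed by e, add FIRST(e) \ {ε} = { 'e' }

Taking the union: FOLLOW(L) = { 'e' }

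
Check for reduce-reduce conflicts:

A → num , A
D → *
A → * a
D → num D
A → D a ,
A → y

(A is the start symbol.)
Augment with A' → A and build the canonical LR(0) collection (I0 = CLOSURE({[A' → . A]}), then GOTO on every symbol after a dot until no new states appear). It has 14 states:
  I0: { [A → . * a], [A → . D a ,], [A → . num , A], [A → . y], [A' → . A], [D → . *], [D → . num D] }  — shift
  I1: { [A → * . a], [D → * .] }  — shift, reduce
  I2: { [A' → A .] }  — accept
  I3: { [A → D . a ,] }  — shift
  I4: { [A → num . , A], [D → . *], [D → . num D], [D → num . D] }  — shift
  I5: { [A → y .] }  — reduce
  I6: { [D → * .] }  — reduce
  I7: { [A → . * a], [A → . D a ,], [A → . num , A], [A → . y], [A → num , . A], [D → . *], [D → . num D] }  — shift
  I8: { [D → num D .] }  — reduce
  I9: { [D → . *], [D → . num D], [D → num . D] }  — shift
  I10: { [A → num , A .] }  — reduce
  I11: { [A → D a . ,] }  — shift
  I12: { [A → D a , .] }  — reduce
  I13: { [A → * a .] }  — reduce

No state contains more than one complete item.

Answer: No reduce-reduce conflicts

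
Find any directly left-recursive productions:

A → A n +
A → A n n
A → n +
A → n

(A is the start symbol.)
A → A n +: LEFT RECURSIVE (starts with A)
A → A n n: LEFT RECURSIVE (starts with A)
A → n +: starts with n
A → n: starts with n

The grammar has direct left recursion on: A.

Answer: Yes, A is left-recursive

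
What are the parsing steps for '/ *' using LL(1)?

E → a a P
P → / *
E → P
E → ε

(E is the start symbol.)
LL(1) parsing maintains a stack (initially the start symbol over $) and the input. At each step: if the stack top is a terminal, match it against the current input token; if it is a non-terminal N, replace it with the RHS of M[N, lookahead] (the unique production whose predict set contains the lookahead).

Stack is shown with the top on the left.

Stack  Input  Action
--------------------
E $    / * $  output E → P
P $    / * $  output P → / *
/ * $  / * $  match '/'
* $    * $    match '*'
$      $      accept

The string is accepted.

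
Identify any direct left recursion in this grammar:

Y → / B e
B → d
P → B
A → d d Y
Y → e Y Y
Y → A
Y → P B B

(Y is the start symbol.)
Y → / B e: starts with '/'
B → d: starts with d
P → B: starts with B
A → d d Y: starts with d
Y → e Y Y: starts with e
Y → A: starts with A
Y → P B B: starts with P

No direct left recursion found.

Answer: No direct left recursion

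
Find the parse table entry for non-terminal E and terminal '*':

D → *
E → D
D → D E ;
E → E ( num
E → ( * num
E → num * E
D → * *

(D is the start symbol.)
E → D, E → E ( num

To find M[E, '*'], we find productions for E where '*' is in the predict set (PREDICT(N → α) = (FIRST(α) \ {ε}) ∪ (FOLLOW(N) if α ⇒* ε)).

Relevant sets:
  FIRST(D) = { '*' }
  FIRST(E) = { '(', '*', 'num' }

E → D: PREDICT = { '*' }
  '*' is in predict set, so this production goes in M[E, '*']
E → E ( num: PREDICT = { '(', '*', 'num' }
  '*' is in predict set, so this production goes in M[E, '*']
E → ( * num: PREDICT = { '(' }
E → num * E: PREDICT = { 'num' }

M[E, '*'] = E → D, E → E ( num  (a multiply-defined cell — the grammar is not LL(1))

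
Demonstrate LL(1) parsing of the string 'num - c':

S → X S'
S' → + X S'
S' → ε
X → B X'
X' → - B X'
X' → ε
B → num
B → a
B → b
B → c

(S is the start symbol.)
LL(1) parsing maintains a stack (initially the start symbol over $) and the input. At each step: if the stack top is a terminal, match it against the current input token; if it is a non-terminal N, replace it with the RHS of M[N, lookahead] (the unique production whose predict set contains the lookahead).

Stack is shown with the top on the left.

Stack        Input      Action
------------------------------
S $          num - c $  output S → X S'
X S' $       num - c $  output X → B X'
B X' S' $    num - c $  output B → num
num X' S' $  num - c $  match 'num'
X' S' $      - c $      output X' → - B X'
- B X' S' $  - c $      match '-'
B X' S' $    c $        output B → c
c X' S' $    c $        match 'c'
X' S' $      $          output X' → ε
S' $         $          output S' → ε
$            $          accept

The string is accepted.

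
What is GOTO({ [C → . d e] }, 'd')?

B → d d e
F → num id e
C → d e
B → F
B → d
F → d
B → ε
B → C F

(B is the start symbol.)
GOTO(I, 'd') = CLOSURE({ [A → αX.β] : [A → α.Xβ] ∈ I, X = 'd' })

Items with dot before 'd', with the dot advanced:
  [C → . d e] → [C → d . e]
Closure adds nothing (no advanced item has the dot before a non-terminal).

GOTO = { [C → d . e] }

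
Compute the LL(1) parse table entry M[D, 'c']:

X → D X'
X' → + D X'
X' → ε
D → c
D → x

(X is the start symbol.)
D → c

To find M[D, 'c'], we find productions for D where 'c' is in the predict set (PREDICT(N → α) = (FIRST(α) \ {ε}) ∪ (FOLLOW(N) if α ⇒* ε)).

D → c: PREDICT = { 'c' }
  'c' is in predict set, so this production goes in M[D, 'c']
D → x: PREDICT = { 'x' }

M[D, 'c'] = D → c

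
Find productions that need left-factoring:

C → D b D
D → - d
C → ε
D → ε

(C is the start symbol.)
Left-factoring is needed when two productions for the same non-terminal
share a common prefix on the right-hand side.

Productions for C:
  C → D b D
  C → ε
Productions for D:
  D → - d
  D → ε

No common prefixes found.

Answer: No, left-factoring is not needed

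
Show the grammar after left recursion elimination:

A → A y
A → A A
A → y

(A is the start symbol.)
A → y A'
A' → y A'
A' → A A'
A' → ε

A is directly left-recursive. The standard transformation for
  A → A α₁ | ... | A α_m | β₁ | ... | β_n
is
  A  → β₁ A' | ... | β_n A'
  A' → α₁ A' | ... | α_m A' | ε

A → y becomes A → y A'
A → A y becomes A' → y A'
A → A A becomes A' → A A'
Add A' → ε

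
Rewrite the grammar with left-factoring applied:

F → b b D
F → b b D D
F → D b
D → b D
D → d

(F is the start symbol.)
F → b b D F'
F' → ε
F' → D
F → D b
D → b D
D → d

Left-factoring transforms A → αβ₁ | αβ₂ into A → αA' and A' → β₁ | β₂
(α is the longest common prefix among the alternatives). Repeat until
no nonterminal has two alternatives with a common prefix.

Round 1: F has alternatives sharing prefix 'b b D'. Introduce F': F → b b D F'
  Add: F' → ε
  Add: F' → D

No remaining common prefixes — done.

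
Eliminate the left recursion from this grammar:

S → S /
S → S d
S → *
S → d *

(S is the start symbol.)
S is directly left-recursive. The standard transformation for
  A → A α₁ | ... | A α_m | β₁ | ... | β_n
is
  A  → β₁ A' | ... | β_n A'
  A' → α₁ A' | ... | α_m A' | ε

S → * becomes S → * S'
S → d * becomes S → d * S'
S → S / becomes S' → / S'
S → S d becomes S' → d S'
Add S' → ε

Resulting grammar:
S → * S'
S → d * S'
S' → / S'
S' → d S'
S' → ε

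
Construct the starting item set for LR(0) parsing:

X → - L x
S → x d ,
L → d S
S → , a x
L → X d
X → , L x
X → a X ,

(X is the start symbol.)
First, augment the grammar with X' → X
I₀ = CLOSURE({ [X' → . X] }):
  [X' → . X] has the dot before X: add [X → . - L x], [X → . , L x], [X → . a X ,]
No further items can be added.

I₀ = { [X → . , L x], [X → . - L x], [X → . a X ,], [X' → . X] }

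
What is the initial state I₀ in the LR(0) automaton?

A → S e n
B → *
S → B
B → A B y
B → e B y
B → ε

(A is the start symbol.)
{ [A → . S e n], [A' → . A], [B → . *], [B → . A B y], [B → . e B y], [B → .], [S → . B] }

First, augment the grammar with A' → A
I₀ = CLOSURE({ [A' → . A] }):
  [A' → . A] has the dot before A: add [A → . S e n]
  [A → . S e n] has the dot before S: add [S → . B]
  [S → . B] has the dot before B: add [B → . *], [B → . A B y], [B → . e B y], [B → .]
No further items can be added.

I₀ = { [A → . S e n], [A' → . A], [B → . *], [B → . A B y], [B → . e B y], [B → .], [S → . B] }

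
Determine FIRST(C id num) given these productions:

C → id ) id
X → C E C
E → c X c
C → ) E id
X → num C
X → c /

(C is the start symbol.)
{ ')', 'id' }

FIRST sets of the non-terminals involved (from the grammar, by fixed-point iteration):
  FIRST(C) = { ')', 'id' }

To compute FIRST(C id num), process the symbols left to right:
Symbol C is a non-terminal. Add FIRST(C) \ {ε} = { ')', 'id' }
C is not nullable (ε ∉ FIRST(C)), so stop here.
FIRST(C id num) = { ')', 'id' }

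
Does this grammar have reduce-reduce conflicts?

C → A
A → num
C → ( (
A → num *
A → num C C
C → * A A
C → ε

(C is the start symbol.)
Yes — I5: [A → num .] vs [C → .]

Augment with C' → C and build the canonical LR(0) collection (I0 = CLOSURE({[C' → . C]}), then GOTO on every symbol after a dot until no new states appear). It has 12 states:
  I0: { [A → . num *], [A → . num C C], [A → . num], [C → . ( (], [C → . * A A], [C → . A], [C → .], [C' → . C] }  — shift, reduce
  I1: { [C → ( . (] }  — shift
  I2: { [A → . num *], [A → . num C C], [A → . num], [C → * . A A] }  — shift
  I3: { [C → A .] }  — reduce
  I4: { [C' → C .] }  — accept
  I5: { [A → . num *], [A → . num C C], [A → . num], [A → num . *], [A → num . C C], [A → num .], [C → . ( (], [C → . * A A], [C → . A], [C → .] }  — shift, 2 reduces
  I6: { [A → . num *], [A → . num C C], [A → . num], [A → num * .], [C → * . A A] }  — shift, reduce
  I7: { [A → . num *], [A → . num C C], [A → . num], [A → num C . C], [C → . ( (], [C → . * A A], [C → . A], [C → .] }  — shift, reduce
  I8: { [A → num C C .] }  — reduce
  I9: { [A → . num *], [A → . num C C], [A → . num], [C → * A . A] }  — shift
  I10: { [C → * A A .] }  — reduce
  I11: { [C → ( ( .] }  — reduce

I5 contains complete items [A → num .], [C → .] — reduce-reduce conflict.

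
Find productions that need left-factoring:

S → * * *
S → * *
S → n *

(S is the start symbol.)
Left-factoring is needed when two productions for the same non-terminal
share a common prefix on the right-hand side.

Productions for S:
  S → * * *
  S → * *
  S → n *

Found common prefix '* *' in productions for S

Answer: Yes, S has productions with common prefix '* *'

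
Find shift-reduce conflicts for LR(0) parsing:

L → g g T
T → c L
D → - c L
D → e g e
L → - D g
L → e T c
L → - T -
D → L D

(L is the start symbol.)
A shift-reduce conflict occurs when an LR(0) state has both:
  - a complete (reduce) item [A → α .] (dot at the end), and
  - a shift item [B → β . c γ] (dot before a terminal).

Augment with L' → L and build the canonical LR(0) collection (I0 = CLOSURE({[L' → . L]}), then GOTO on every symbol after a dot until no new states appear). It has 23 states:
  I0: { [L → . - D g], [L → . - T -], [L → . e T c], [L → . g g T], [L' → . L] }  — shift
  I1: { [D → . - c L], [D → . L D], [D → . e g e], [L → - . D g], [L → - . T -], [L → . - D g], [L → . - T -], [L → . e T c], [L → . g g T], [T → . c L] }  — shift
  I2: { [L' → L .] }  — accept
  I3: { [L → e . T c], [T → . c L] }  — shift
  I4: { [L → g . g T] }  — shift
  I5: { [L → g g . T], [T → . c L] }  — shift
  I6: { [L → g g T .] }  — reduce
  I7: { [L → . - D g], [L → . - T -], [L → . e T c], [L → . g g T], [T → c . L] }  — shift
  I8: { [T → c L .] }  — reduce
  I9: { [L → e T . c] }  — shift
  I10: { [L → e T c .] }  — reduce
  I11: { [D → - . c L], [D → . - c L], [D → . L D], [D → . e g e], [L → - . D g], [L → - . T -], [L → . - D g], [L → . - T -], [L → . e T c], [L → . g g T], [T → . c L] }  — shift
  I12: { [L → - D . g] }  — shift
  I13: { [D → . - c L], [D → . L D], [D → . e g e], [D → L . D], [L → . - D g], [L → . - T -], [L → . e T c], [L → . g g T] }  — shift
  I14: { [L → - T . -] }  — shift
  I15: { [D → e . g e], [L → e . T c], [T → . c L] }  — shift
  I16: { [D → e g . e] }  — shift
  I17: { [D → e g e .] }  — reduce
  I18: { [L → - T - .] }  — reduce
  I19: { [D → L D .] }  — reduce
  I20: { [L → - D g .] }  — reduce
  I21: { [D → - c . L], [L → . - D g], [L → . - T -], [L → . e T c], [L → . g g T], [T → c . L] }  — shift
  I22: { [D → - c L .], [T → c L .] }  — 2 reduces

No state contains both a complete item and a shift item.

Answer: No shift-reduce conflicts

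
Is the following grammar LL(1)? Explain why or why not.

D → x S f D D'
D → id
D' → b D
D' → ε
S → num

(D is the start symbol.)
A grammar is LL(1) if for each non-terminal N with multiple productions, the predict sets of those productions are pairwise disjoint, where PREDICT(N → α) = (FIRST(α) \ {ε}) ∪ (FOLLOW(N) if α ⇒* ε).

Relevant sets:
  FOLLOW(D') = { $, 'b' }

For D:
  PREDICT(D → x S f D D') = { 'x' }
  PREDICT(D → id) = { 'id' }
For D':
  PREDICT(D' → b D) = { 'b' }
  PREDICT(D' → ε) = { $, 'b' }
S has a single production, so nothing to check there.

Conflict found: Predict set conflict for D': { 'b' }
The grammar is NOT LL(1).

Answer: No. Predict set conflict for D': { 'b' }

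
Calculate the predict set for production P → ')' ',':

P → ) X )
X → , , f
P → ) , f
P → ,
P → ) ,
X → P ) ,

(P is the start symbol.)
{ ')' }

PREDICT(P → ')' ',') = (FIRST(RHS) \ {ε}) ∪ (FOLLOW(P) if ε ∈ FIRST(RHS), i.e. RHS ⇒* ε)
FIRST(')' ',') = { ')' }
ε ∉ FIRST(')' ','), so FOLLOW(P) is not added.
PREDICT(P → ')' ',') = { ')' }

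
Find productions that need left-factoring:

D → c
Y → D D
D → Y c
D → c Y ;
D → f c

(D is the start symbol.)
Left-factoring is needed when two productions for the same non-terminal
share a common prefix on the right-hand side.

Productions for D:
  D → c
  D → Y c
  D → c Y ;
  D → f c

Found common prefix 'c' in productions for D

Answer: Yes, D has productions with common prefix 'c'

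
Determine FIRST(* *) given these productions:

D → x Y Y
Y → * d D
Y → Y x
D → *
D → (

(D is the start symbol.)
{ '*' }

To compute FIRST(* *), process the symbols left to right:
Symbol * is a terminal. Add '*' and stop.
FIRST(* *) = { '*' }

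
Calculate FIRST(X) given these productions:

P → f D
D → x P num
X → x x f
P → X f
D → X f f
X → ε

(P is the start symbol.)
From X → x x f:
  - x is a terminal: add 'x' and stop
From X → ε:
  - ε-production, so ε ∈ FIRST(X)

Collecting: FIRST(X) = { 'x', ε }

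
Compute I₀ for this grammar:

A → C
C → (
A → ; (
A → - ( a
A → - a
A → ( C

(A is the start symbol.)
{ [A → . ( C], [A → . - ( a], [A → . - a], [A → . ; (], [A → . C], [A' → . A], [C → . (] }

First, augment the grammar with A' → A
I₀ = CLOSURE({ [A' → . A] }):
  [A' → . A] has the dot before A: add [A → . C], [A → . ; (], [A → . - ( a], [A → . - a], [A → . ( C]
  [A → . C] has the dot before C: add [C → . (]
No further items can be added.

I₀ = { [A → . ( C], [A → . - ( a], [A → . - a], [A → . ; (], [A → . C], [A' → . A], [C → . (] }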